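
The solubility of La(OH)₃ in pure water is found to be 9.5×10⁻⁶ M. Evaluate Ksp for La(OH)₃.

La(OH)₃(s) ⇌ La³⁺(aq) + 3 OH⁻(aq)
If s mol/L of La(OH)₃ dissolves, [La³⁺] = s and [OH⁻] = 3s.
Ksp = [La³⁺][OH⁻]^3 = s · (3s)^3 = 27s^4
Ksp = 27 × (9.5×10⁻⁶)^4 = 2.2×10⁻¹⁹

Ksp = 2.2×10⁻¹⁹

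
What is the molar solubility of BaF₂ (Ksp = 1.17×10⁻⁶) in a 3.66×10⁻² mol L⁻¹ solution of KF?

BaF₂(s) ⇌ Ba²⁺(aq) + 2 F⁻(aq)
With F⁻ already at 3.66×10⁻² mol L⁻¹ and s small, take [F⁻] ≈ 3.66×10⁻² mol L⁻¹ and [Ba²⁺] = s.
Ksp = [Ba²⁺][F⁻]^2 = s(3.66×10⁻²)^2
s = 1.17×10⁻⁶ / (3.66×10⁻²)^2 = 8.73×10⁻⁴
s = 8.73×10⁻⁴ mol L⁻¹

8.73×10⁻⁴ M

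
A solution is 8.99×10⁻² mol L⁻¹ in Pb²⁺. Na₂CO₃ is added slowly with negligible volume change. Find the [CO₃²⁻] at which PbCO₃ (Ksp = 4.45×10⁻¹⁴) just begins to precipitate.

A salt starts to precipitate once the ion product Q reaches its Ksp.
PbCO₃(s) ⇌ Pb²⁺(aq) + CO₃²⁻(aq)
Ksp = [Pb²⁺][CO₃²⁻] = [CO₃²⁻](8.99×10⁻²)
[CO₃²⁻] = 4.45×10⁻¹⁴ / (8.99×10⁻²) = 4.95×10⁻¹³
[CO₃²⁻] = 4.95×10⁻¹³ mol L⁻¹

4.95×10⁻¹³ M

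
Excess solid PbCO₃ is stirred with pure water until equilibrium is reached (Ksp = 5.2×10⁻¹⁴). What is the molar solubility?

PbCO₃(s) ⇌ Pb²⁺(aq) + CO₃²⁻(aq)
Let s be the molar solubility. Then [Pb²⁺] = s and [CO₃²⁻] = s.
Ksp = [Pb²⁺][CO₃²⁻] = s · s = s^2
s^2 = 5.2×10⁻¹⁴
s = (5.2×10⁻¹⁴)^(1/2) = 2.3×10⁻⁷ M

2.3×10⁻⁷ M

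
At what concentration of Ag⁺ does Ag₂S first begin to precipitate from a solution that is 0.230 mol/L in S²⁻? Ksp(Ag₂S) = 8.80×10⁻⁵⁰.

6.19×10⁻²⁵ M

Precipitation of each salt begins when its ion product equals Ksp.
Ag₂S(s) ⇌ 2 Ag⁺(aq) + S²⁻(aq)
Ksp = [Ag⁺]^2[S²⁻] = [Ag⁺]^2(0.230)
[Ag⁺]^2 = 8.80×10⁻⁵⁰ / (0.230) = 3.83×10⁻⁴⁹
[Ag⁺] = 6.19×10⁻²⁵ mol/L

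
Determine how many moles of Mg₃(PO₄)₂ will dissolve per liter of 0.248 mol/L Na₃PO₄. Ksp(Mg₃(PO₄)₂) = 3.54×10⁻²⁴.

Mg₃(PO₄)₂(s) ⇌ 3 Mg²⁺(aq) + 2 PO₄³⁻(aq)
PO₄³⁻ is already present at 0.248 mol/L. If s mol/L of Mg₃(PO₄)₂ dissolves, [Mg²⁺] = 3s while [PO₄³⁻] ≈ 0.248 mol/L.
Ksp = [Mg²⁺]^3[PO₄³⁻]^2 = (3s)^3(0.248)^2
(3s)^3 = 3.54×10⁻²⁴ / (0.248)^2 = 5.76×10⁻²³
s = 1.29×10⁻⁸ mol/L

1.29×10⁻⁸ M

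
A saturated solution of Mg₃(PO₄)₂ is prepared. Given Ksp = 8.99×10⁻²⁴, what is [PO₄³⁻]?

1.93×10⁻⁵ M

Mg₃(PO₄)₂(s) ⇌ 3 Mg²⁺(aq) + 2 PO₄³⁻(aq)
Call the molar solubility s, so that [Mg²⁺] = 3s and [PO₄³⁻] = 2s.
Ksp = [Mg²⁺]^3[PO₄³⁻]^2 = (3s)^3 · (2s)^2 = 108s^5 = 8.99×10⁻²⁴
s = 9.64×10⁻⁶ mol/L
[PO₄³⁻] = 2s = 1.93×10⁻⁵ mol/L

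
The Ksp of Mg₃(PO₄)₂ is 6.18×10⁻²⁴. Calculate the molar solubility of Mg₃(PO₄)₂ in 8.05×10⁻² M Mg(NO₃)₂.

Mg₃(PO₄)₂(s) ⇌ 3 Mg²⁺(aq) + 2 PO₄³⁻(aq)
Mg²⁺ is already present at 8.05×10⁻² M. If s mol/L of Mg₃(PO₄)₂ dissolves, [PO₄³⁻] = 2s while [Mg²⁺] ≈ 8.05×10⁻² M.
Ksp = [Mg²⁺]^3[PO₄³⁻]^2 = (8.05×10⁻²)^3(2s)^2
(2s)^2 = 6.18×10⁻²⁴ / (8.05×10⁻²)^3 = 1.18×10⁻²⁰
s = 5.44×10⁻¹¹ M

5.44×10⁻¹¹ M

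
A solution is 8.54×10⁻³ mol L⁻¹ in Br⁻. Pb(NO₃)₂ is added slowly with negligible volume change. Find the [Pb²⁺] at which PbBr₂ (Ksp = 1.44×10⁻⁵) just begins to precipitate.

The threshold for precipitation is Q = Ksp.
PbBr₂(s) ⇌ Pb²⁺(aq) + 2 Br⁻(aq)
Ksp = [Pb²⁺][Br⁻]^2 = [Pb²⁺](8.54×10⁻³)^2
[Pb²⁺] = 1.44×10⁻⁵ / (8.54×10⁻³)^2 = 0.197
[Pb²⁺] = 0.197 mol L⁻¹

0.197 M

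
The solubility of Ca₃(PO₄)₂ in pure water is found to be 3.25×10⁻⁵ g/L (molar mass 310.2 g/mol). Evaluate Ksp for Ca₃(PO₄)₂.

Ksp = 1.36×10⁻³³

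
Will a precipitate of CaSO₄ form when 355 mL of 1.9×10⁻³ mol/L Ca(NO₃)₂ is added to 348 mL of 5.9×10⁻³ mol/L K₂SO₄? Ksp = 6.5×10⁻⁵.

No

The combined volume is 703 mL.
[Ca²⁺] = (1.9×10⁻³)(355)/703 = 9.6×10⁻⁴ mol/L
[SO₄²⁻] = (5.9×10⁻³)(348)/703 = 2.9×10⁻³ mol/L
Q = [Ca²⁺][SO₄²⁻] = 2.8×10⁻⁶
Since Q (2.8×10⁻⁶) is less than Ksp (6.5×10⁻⁵), no CaSO₄ precipitates.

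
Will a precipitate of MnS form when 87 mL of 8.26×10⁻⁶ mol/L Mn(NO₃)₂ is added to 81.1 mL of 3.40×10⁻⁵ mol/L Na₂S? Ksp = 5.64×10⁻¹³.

Yes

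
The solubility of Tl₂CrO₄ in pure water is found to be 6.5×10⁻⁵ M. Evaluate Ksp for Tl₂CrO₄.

Ksp = 1.1×10⁻¹²

Tl₂CrO₄(s) ⇌ 2 Tl⁺(aq) + CrO₄²⁻(aq)
Let s be the molar solubility. Then [Tl⁺] = 2s and [CrO₄²⁻] = s.
Ksp = [Tl⁺]^2[CrO₄²⁻] = (2s)^2 · s = 4s^3
Ksp = 4 × (6.5×10⁻⁵)^3 = 1.1×10⁻¹²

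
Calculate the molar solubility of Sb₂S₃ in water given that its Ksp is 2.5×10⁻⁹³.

Sb₂S₃(s) ⇌ 2 Sb³⁺(aq) + 3 S²⁻(aq)
For each mole of Sb₂S₃ that dissolves per liter, [Sb³⁺] = 2s and [S²⁻] = 3s; let s denote this solubility.
Ksp = [Sb³⁺]^2[S²⁻]^3 = (2s)^2 · (3s)^3 = 108s^5
108s^5 = 2.5×10⁻⁹³  ⇒  s^5 = 2.3×10⁻⁹⁵
s = 1.2×10⁻¹⁹ M

1.2×10⁻¹⁹ M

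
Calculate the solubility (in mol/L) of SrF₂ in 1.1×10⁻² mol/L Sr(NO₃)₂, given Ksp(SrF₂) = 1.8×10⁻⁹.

SrF₂(s) ⇌ Sr²⁺(aq) + 2 F⁻(aq)
With Sr²⁺ already at 1.1×10⁻² mol/L and s small, take [Sr²⁺] ≈ 1.1×10⁻² mol/L and [F⁻] = 2s.
Ksp = [Sr²⁺][F⁻]^2 = (1.1×10⁻²)(2s)^2
(2s)^2 = 1.8×10⁻⁹ / (1.1×10⁻²) = 1.6×10⁻⁷
s = 2.0×10⁻⁴ mol/L

2.0×10⁻⁴ M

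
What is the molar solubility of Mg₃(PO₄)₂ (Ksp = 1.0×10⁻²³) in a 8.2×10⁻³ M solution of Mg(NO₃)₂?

2.1×10⁻⁹ M

Mg₃(PO₄)₂(s) ⇌ 3 Mg²⁺(aq) + 2 PO₄³⁻(aq)
With Mg²⁺ already at 8.2×10⁻³ M and s small, take [Mg²⁺] ≈ 8.2×10⁻³ M and [PO₄³⁻] = 2s.
Ksp = [Mg²⁺]^3[PO₄³⁻]^2 = (8.2×10⁻³)^3(2s)^2
(2s)^2 = 1.0×10⁻²³ / (8.2×10⁻³)^3 = 1.8×10⁻¹⁷
s = 2.1×10⁻⁹ M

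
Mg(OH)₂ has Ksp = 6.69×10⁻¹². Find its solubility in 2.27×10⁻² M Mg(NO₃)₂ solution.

Mg(OH)₂(s) ⇌ Mg²⁺(aq) + 2 OH⁻(aq)
The solution already contains Mg²⁺ at 2.27×10⁻² M. Let s be the molar solubility of Mg(OH)₂.
[Mg²⁺] ≈ 2.27×10⁻² M (common ion dominates); [OH⁻] = 2s.
Ksp = [Mg²⁺][OH⁻]^2 = (2.27×10⁻²)(2s)^2
(2s)^2 = 6.69×10⁻¹² / (2.27×10⁻²) = 2.95×10⁻¹⁰
s = 8.58×10⁻⁶ M

8.58×10⁻⁶ M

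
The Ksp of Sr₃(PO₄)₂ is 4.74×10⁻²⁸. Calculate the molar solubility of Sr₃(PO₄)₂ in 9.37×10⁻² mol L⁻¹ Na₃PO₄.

1.26×10⁻⁹ M

Sr₃(PO₄)₂(s) ⇌ 3 Sr²⁺(aq) + 2 PO₄³⁻(aq)
With PO₄³⁻ already at 9.37×10⁻² mol L⁻¹ and s small, take [PO₄³⁻] ≈ 9.37×10⁻² mol L⁻¹ and [Sr²⁺] = 3s.
Ksp = [Sr²⁺]^3[PO₄³⁻]^2 = (3s)^3(9.37×10⁻²)^2
(3s)^3 = 4.74×10⁻²⁸ / (9.37×10⁻²)^2 = 5.40×10⁻²⁶
s = 1.26×10⁻⁹ mol L⁻¹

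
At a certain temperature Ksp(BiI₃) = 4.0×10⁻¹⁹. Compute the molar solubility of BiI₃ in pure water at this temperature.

1.1×10⁻⁵ M

BiI₃(s) ⇌ Bi³⁺(aq) + 3 I⁻(aq)
If s mol/L of BiI₃ dissolves, [Bi³⁺] = s and [I⁻] = 3s.
Ksp = [Bi³⁺][I⁻]^3 = s · (3s)^3 = 27s^4
27s^4 = 4.0×10⁻¹⁹  ⇒  s^4 = 1.5×10⁻²⁰
s = (1.5×10⁻²⁰)^(1/4) = 1.1×10⁻⁵ M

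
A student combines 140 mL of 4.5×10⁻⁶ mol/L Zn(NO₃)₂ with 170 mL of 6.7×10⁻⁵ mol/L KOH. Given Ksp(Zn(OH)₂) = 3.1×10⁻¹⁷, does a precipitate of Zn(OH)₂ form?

Yes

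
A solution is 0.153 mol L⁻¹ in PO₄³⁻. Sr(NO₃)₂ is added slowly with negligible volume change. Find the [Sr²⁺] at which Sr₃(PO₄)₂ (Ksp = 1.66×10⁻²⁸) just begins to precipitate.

1.92×10⁻⁹ M

The threshold for precipitation is Q = Ksp.
Sr₃(PO₄)₂(s) ⇌ 3 Sr²⁺(aq) + 2 PO₄³⁻(aq)
Ksp = [Sr²⁺]^3[PO₄³⁻]^2 = [Sr²⁺]^3(0.153)^2
[Sr²⁺]^3 = 1.66×10⁻²⁸ / (0.153)^2 = 7.09×10⁻²⁷
[Sr²⁺] = 1.92×10⁻⁹ mol L⁻¹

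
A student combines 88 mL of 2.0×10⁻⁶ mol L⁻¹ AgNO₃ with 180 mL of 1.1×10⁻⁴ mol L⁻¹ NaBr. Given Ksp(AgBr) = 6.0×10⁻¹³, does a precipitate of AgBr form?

Yes

After mixing, V = 88 mL + 180 mL = 268 mL.
[Ag⁺] = (2.0×10⁻⁶)(88)/268 = 6.6×10⁻⁷ mol L⁻¹
[Br⁻] = (1.1×10⁻⁴)(180)/268 = 7.4×10⁻⁵ mol L⁻¹
Q = [Ag⁺][Br⁻] = 4.9×10⁻¹¹
Since Q (4.9×10⁻¹¹) exceeds Ksp (6.0×10⁻¹³), AgBr will precipitate.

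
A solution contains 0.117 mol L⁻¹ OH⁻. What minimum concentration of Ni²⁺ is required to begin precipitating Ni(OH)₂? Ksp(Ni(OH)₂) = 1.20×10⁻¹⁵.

8.77×10⁻¹⁴ M

A salt starts to precipitate once the ion product Q reaches its Ksp.
Ni(OH)₂(s) ⇌ Ni²⁺(aq) + 2 OH⁻(aq)
Ksp = [Ni²⁺][OH⁻]^2 = [Ni²⁺](0.117)^2
[Ni²⁺] = 1.20×10⁻¹⁵ / (0.117)^2 = 8.77×10⁻¹⁴
[Ni²⁺] = 8.77×10⁻¹⁴ mol L⁻¹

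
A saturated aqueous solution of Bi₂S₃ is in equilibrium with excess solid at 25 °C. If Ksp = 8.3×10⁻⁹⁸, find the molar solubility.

1.5×10⁻²⁰ M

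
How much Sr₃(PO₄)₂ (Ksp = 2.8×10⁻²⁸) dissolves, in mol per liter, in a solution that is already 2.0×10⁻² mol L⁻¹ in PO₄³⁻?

3.0×10⁻⁹ M

Sr₃(PO₄)₂(s) ⇌ 3 Sr²⁺(aq) + 2 PO₄³⁻(aq)
The solution already contains PO₄³⁻ at 2.0×10⁻² mol L⁻¹. Let s be the molar solubility of Sr₃(PO₄)₂.
[PO₄³⁻] ≈ 2.0×10⁻² mol L⁻¹ (common ion dominates); [Sr²⁺] = 3s.
Ksp = [Sr²⁺]^3[PO₄³⁻]^2 = (3s)^3(2.0×10⁻²)^2
(3s)^3 = 2.8×10⁻²⁸ / (2.0×10⁻²)^2 = 7.0×10⁻²⁵
s = 3.0×10⁻⁹ mol L⁻¹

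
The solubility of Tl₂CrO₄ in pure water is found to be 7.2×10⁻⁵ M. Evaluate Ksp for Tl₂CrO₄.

Ksp = 1.5×10⁻¹²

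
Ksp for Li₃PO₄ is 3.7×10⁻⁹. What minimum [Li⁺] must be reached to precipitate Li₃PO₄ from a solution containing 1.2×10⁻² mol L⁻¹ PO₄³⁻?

6.8×10⁻³ M

Precipitation of each salt begins when its ion product equals Ksp.
Li₃PO₄(s) ⇌ 3 Li⁺(aq) + PO₄³⁻(aq)
Ksp = [Li⁺]^3[PO₄³⁻] = [Li⁺]^3(1.2×10⁻²)
[Li⁺]^3 = 3.7×10⁻⁹ / (1.2×10⁻²) = 3.1×10⁻⁷
[Li⁺] = 6.8×10⁻³ mol L⁻¹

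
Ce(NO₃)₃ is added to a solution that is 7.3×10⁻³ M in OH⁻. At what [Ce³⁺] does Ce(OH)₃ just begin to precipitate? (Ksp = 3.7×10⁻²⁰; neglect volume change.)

9.5×10⁻¹⁴ M

The threshold for precipitation is Q = Ksp.
Ce(OH)₃(s) ⇌ Ce³⁺(aq) + 3 OH⁻(aq)
Ksp = [Ce³⁺][OH⁻]^3 = [Ce³⁺](7.3×10⁻³)^3
[Ce³⁺] = 3.7×10⁻²⁰ / (7.3×10⁻³)^3 = 9.5×10⁻¹⁴
[Ce³⁺] = 9.5×10⁻¹⁴ M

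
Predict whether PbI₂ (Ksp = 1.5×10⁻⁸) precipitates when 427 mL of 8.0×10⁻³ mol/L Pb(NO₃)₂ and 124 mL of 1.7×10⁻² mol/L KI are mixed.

Yes

After mixing, V = 427 mL + 124 mL = 551 mL.
[Pb²⁺] = (8.0×10⁻³)(427)/551 = 6.2×10⁻³ mol/L
[I⁻] = (1.7×10⁻²)(124)/551 = 3.8×10⁻³ mol/L
Q = [Pb²⁺][I⁻]^2 = 9.1×10⁻⁸
Since Q (9.1×10⁻⁸) exceeds Ksp (1.5×10⁻⁸), PbI₂ will precipitate.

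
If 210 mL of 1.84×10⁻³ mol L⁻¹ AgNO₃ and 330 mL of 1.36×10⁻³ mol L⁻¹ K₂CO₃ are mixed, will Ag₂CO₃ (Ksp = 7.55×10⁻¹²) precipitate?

Total volume after mixing = 210 + 330 = 540 mL.
[Ag⁺] = (1.84×10⁻³)(210)/540 = 7.16×10⁻⁴ mol L⁻¹
[CO₃²⁻] = (1.36×10⁻³)(330)/540 = 8.31×10⁻⁴ mol L⁻¹
Q = [Ag⁺]^2[CO₃²⁻] = 4.26×10⁻¹⁰
Since Q (4.26×10⁻¹⁰) exceeds Ksp (7.55×10⁻¹²), Ag₂CO₃ will precipitate.

Yes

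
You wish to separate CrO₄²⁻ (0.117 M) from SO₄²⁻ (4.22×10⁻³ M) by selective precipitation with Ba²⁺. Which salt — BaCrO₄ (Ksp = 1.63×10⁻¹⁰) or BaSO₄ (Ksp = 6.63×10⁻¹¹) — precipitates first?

Precipitation begins when Q = Ksp.
For BaCrO₄: [Ba²⁺] = (Ksp/[CrO₄²⁻]) = 1.39×10⁻⁹ M
For BaSO₄: [Ba²⁺] = (Ksp/[SO₄²⁻]) = 1.57×10⁻⁸ M
BaCrO₄ requires the lower [Ba²⁺], so it precipitates first.

BaCrO₄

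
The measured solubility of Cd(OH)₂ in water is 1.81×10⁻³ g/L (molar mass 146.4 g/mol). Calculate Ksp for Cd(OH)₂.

Molar solubility s = (1.81×10⁻³ g/L) / (146.4 g/mol) = 1.2363×10⁻⁵ mol/L
Cd(OH)₂(s) ⇌ Cd²⁺(aq) + 2 OH⁻(aq)
With molar solubility s: [Cd²⁺] = s, [OH⁻] = 2s.
Ksp = [Cd²⁺][OH⁻]^2 = s · (2s)^2 = 4s^3
Ksp = 4 × (1.2363×10⁻⁵)^3 = 7.56×10⁻¹⁵

Ksp = 7.56×10⁻¹⁵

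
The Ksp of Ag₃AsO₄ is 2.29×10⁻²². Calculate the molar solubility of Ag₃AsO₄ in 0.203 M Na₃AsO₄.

3.47×10⁻⁸ M

Ag₃AsO₄(s) ⇌ 3 Ag⁺(aq) + AsO₄³⁻(aq)
AsO₄³⁻ is already present at 0.203 M. If s mol/L of Ag₃AsO₄ dissolves, [Ag⁺] = 3s while [AsO₄³⁻] ≈ 0.203 M.
Ksp = [Ag⁺]^3[AsO₄³⁻] = (3s)^3(0.203)
(3s)^3 = 2.29×10⁻²² / (0.203) = 1.13×10⁻²¹
s = 3.47×10⁻⁸ M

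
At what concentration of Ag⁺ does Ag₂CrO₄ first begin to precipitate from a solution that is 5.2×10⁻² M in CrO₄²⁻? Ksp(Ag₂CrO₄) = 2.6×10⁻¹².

7.1×10⁻⁶ M

The threshold for precipitation is Q = Ksp.
Ag₂CrO₄(s) ⇌ 2 Ag⁺(aq) + CrO₄²⁻(aq)
Ksp = [Ag⁺]^2[CrO₄²⁻] = [Ag⁺]^2(5.2×10⁻²)
[Ag⁺]^2 = 2.6×10⁻¹² / (5.2×10⁻²) = 5.0×10⁻¹¹
[Ag⁺] = 7.1×10⁻⁶ M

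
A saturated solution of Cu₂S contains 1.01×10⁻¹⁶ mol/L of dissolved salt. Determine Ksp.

Ksp = 4.12×10⁻⁴⁸

Cu₂S(s) ⇌ 2 Cu⁺(aq) + S²⁻(aq)
If s mol/L of Cu₂S dissolves, [Cu⁺] = 2s and [S²⁻] = s.
Ksp = [Cu⁺]^2[S²⁻] = (2s)^2 · s = 4s^3
Ksp = 4 × (1.01×10⁻¹⁶)^3 = 4.12×10⁻⁴⁸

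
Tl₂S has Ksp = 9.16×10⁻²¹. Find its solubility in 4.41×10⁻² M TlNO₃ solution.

4.71×10⁻¹⁸ M

Tl₂S(s) ⇌ 2 Tl⁺(aq) + S²⁻(aq)
With Tl⁺ already at 4.41×10⁻² M and s small, take [Tl⁺] ≈ 4.41×10⁻² M and [S²⁻] = s.
Ksp = [Tl⁺]^2[S²⁻] = (4.41×10⁻²)^2s
s = 9.16×10⁻²¹ / (4.41×10⁻²)^2 = 4.71×10⁻¹⁸
s = 4.71×10⁻¹⁸ M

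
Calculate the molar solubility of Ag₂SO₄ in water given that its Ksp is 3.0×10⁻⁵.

Ag₂SO₄(s) ⇌ 2 Ag⁺(aq) + SO₄²⁻(aq)
If s mol/L of Ag₂SO₄ dissolves, [Ag⁺] = 2s and [SO₄²⁻] = s.
Ksp = [Ag⁺]^2[SO₄²⁻] = (2s)^2 · s = 4s^3
4s^3 = 3.0×10⁻⁵  ⇒  s^3 = 7.5×10⁻⁶
s = (7.5×10⁻⁶)^(1/3) = 2.0×10⁻² mol L⁻¹

2.0×10⁻² M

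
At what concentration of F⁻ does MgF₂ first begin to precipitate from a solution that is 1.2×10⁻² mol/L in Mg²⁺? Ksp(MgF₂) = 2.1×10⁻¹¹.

Precipitation begins when Q = Ksp.
MgF₂(s) ⇌ Mg²⁺(aq) + 2 F⁻(aq)
Ksp = [Mg²⁺][F⁻]^2 = [F⁻]^2(1.2×10⁻²)
[F⁻]^2 = 2.1×10⁻¹¹ / (1.2×10⁻²) = 1.8×10⁻⁹
[F⁻] = 4.2×10⁻⁵ mol/L

4.2×10⁻⁵ M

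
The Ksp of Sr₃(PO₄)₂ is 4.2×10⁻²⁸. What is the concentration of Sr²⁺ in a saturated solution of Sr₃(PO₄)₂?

Sr₃(PO₄)₂(s) ⇌ 3 Sr²⁺(aq) + 2 PO₄³⁻(aq)
Call the molar solubility s, so that [Sr²⁺] = 3s and [PO₄³⁻] = 2s.
Ksp = [Sr²⁺]^3[PO₄³⁻]^2 = (3s)^3 · (2s)^2 = 108s^5 = 4.2×10⁻²⁸
s = 1.3×10⁻⁶ M
[Sr²⁺] = 3s = 3.9×10⁻⁶ M

3.9×10⁻⁶ M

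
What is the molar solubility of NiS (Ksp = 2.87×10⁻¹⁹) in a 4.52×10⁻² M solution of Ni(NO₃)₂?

NiS(s) ⇌ Ni²⁺(aq) + S²⁻(aq)
Ni²⁺ is already present at 4.52×10⁻² M. If s mol/L of NiS dissolves, [S²⁻] = s while [Ni²⁺] ≈ 4.52×10⁻² M.
Ksp = [Ni²⁺][S²⁻] = (4.52×10⁻²)s
s = 2.87×10⁻¹⁹ / (4.52×10⁻²) = 6.35×10⁻¹⁸
s = 6.35×10⁻¹⁸ M

6.35×10⁻¹⁸ M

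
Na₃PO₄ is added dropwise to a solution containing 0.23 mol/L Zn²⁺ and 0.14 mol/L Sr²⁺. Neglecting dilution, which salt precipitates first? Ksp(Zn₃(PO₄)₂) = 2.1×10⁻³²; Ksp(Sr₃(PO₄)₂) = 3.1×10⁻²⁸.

Zn₃(PO₄)₂

Precipitation begins when Q = Ksp.
For Zn₃(PO₄)₂: [PO₄³⁻] = (Ksp/[Zn²⁺]^3)^(1/2) = 1.3×10⁻¹⁵ mol/L
For Sr₃(PO₄)₂: [PO₄³⁻] = (Ksp/[Sr²⁺]^3)^(1/2) = 3.4×10⁻¹³ mol/L
The smaller threshold [PO₄³⁻] is reached first, so Zn₃(PO₄)₂ precipitates first.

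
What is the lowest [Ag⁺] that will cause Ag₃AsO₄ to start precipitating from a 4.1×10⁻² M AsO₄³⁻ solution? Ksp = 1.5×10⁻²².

1.5×10⁻⁷ M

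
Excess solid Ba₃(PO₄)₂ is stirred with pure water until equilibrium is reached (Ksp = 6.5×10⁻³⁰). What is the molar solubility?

5.7×10⁻⁷ M

Ba₃(PO₄)₂(s) ⇌ 3 Ba²⁺(aq) + 2 PO₄³⁻(aq)
For each mole of Ba₃(PO₄)₂ that dissolves per liter, [Ba²⁺] = 3s and [PO₄³⁻] = 2s; let s denote this solubility.
Ksp = [Ba²⁺]^3[PO₄³⁻]^2 = (3s)^3 · (2s)^2 = 108s^5
108s^5 = 6.5×10⁻³⁰  ⇒  s^5 = 6.0×10⁻³²
s = (6.0×10⁻³²)^(1/5) = 5.7×10⁻⁷ mol/L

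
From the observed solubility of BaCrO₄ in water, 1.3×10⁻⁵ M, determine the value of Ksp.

Ksp = 1.7×10⁻¹⁰

BaCrO₄(s) ⇌ Ba²⁺(aq) + CrO₄²⁻(aq)
For each mole of BaCrO₄ that dissolves per liter, [Ba²⁺] = s and [CrO₄²⁻] = s; let s denote this solubility.
Ksp = [Ba²⁺][CrO₄²⁻] = s · s = s^2
Ksp = (1.3×10⁻⁵)^2 = 1.7×10⁻¹⁰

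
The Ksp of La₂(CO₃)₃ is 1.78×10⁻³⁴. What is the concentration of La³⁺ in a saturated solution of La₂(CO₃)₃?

La₂(CO₃)₃(s) ⇌ 2 La³⁺(aq) + 3 CO₃²⁻(aq)
If s mol/L of La₂(CO₃)₃ dissolves, [La³⁺] = 2s and [CO₃²⁻] = 3s.
Ksp = [La³⁺]^2[CO₃²⁻]^3 = (2s)^2 · (3s)^3 = 108s^5 = 1.78×10⁻³⁴
s = 6.97×10⁻⁸ mol/L
[La³⁺] = 2s = 1.39×10⁻⁷ mol/L

1.39×10⁻⁷ M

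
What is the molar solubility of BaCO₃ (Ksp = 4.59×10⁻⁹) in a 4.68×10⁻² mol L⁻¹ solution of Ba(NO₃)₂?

BaCO₃(s) ⇌ Ba²⁺(aq) + CO₃²⁻(aq)
With Ba²⁺ already at 4.68×10⁻² mol L⁻¹ and s small, take [Ba²⁺] ≈ 4.68×10⁻² mol L⁻¹ and [CO₃²⁻] = s.
Ksp = [Ba²⁺][CO₃²⁻] = (4.68×10⁻²)s
s = 4.59×10⁻⁹ / (4.68×10⁻²) = 9.81×10⁻⁸
s = 9.81×10⁻⁸ mol L⁻¹

9.81×10⁻⁸ M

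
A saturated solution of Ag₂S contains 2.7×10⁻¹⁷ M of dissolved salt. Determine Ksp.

Ksp = 7.9×10⁻⁵⁰

Ag₂S(s) ⇌ 2 Ag⁺(aq) + S²⁻(aq)
With molar solubility s: [Ag⁺] = 2s, [S²⁻] = s.
Ksp = [Ag⁺]^2[S²⁻] = (2s)^2 · s = 4s^3
Ksp = 4 × (2.7×10⁻¹⁷)^3 = 7.9×10⁻⁵⁰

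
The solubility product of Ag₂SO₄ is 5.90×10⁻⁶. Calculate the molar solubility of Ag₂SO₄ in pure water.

1.14×10⁻² M

Ag₂SO₄(s) ⇌ 2 Ag⁺(aq) + SO₄²⁻(aq)
With molar solubility s: [Ag⁺] = 2s, [SO₄²⁻] = s.
Ksp = [Ag⁺]^2[SO₄²⁻] = (2s)^2 · s = 4s^3
4s^3 = 5.90×10⁻⁶  ⇒  s^3 = 1.48×10⁻⁶
Taking the 3rd root, s = 1.14×10⁻² mol L⁻¹.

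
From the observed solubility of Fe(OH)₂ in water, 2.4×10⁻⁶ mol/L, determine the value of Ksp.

Fe(OH)₂(s) ⇌ Fe²⁺(aq) + 2 OH⁻(aq)
With molar solubility s: [Fe²⁺] = s, [OH⁻] = 2s.
Ksp = [Fe²⁺][OH⁻]^2 = s · (2s)^2 = 4s^3
Ksp = 4 × (2.4×10⁻⁶)^3 = 5.5×10⁻¹⁷

Ksp = 5.5×10⁻¹⁷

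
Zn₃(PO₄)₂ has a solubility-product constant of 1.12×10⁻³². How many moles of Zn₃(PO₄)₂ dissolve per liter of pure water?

1.60×10⁻⁷ M

Zn₃(PO₄)₂(s) ⇌ 3 Zn²⁺(aq) + 2 PO₄³⁻(aq)
Let s be the molar solubility. Then [Zn²⁺] = 3s and [PO₄³⁻] = 2s.
Ksp = [Zn²⁺]^3[PO₄³⁻]^2 = (3s)^3 · (2s)^2 = 108s^5
108s^5 = 1.12×10⁻³²  ⇒  s^5 = 1.04×10⁻³⁴
s = 1.60×10⁻⁷ M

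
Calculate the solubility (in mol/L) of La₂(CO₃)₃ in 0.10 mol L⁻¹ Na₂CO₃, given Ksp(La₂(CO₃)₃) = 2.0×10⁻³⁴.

2.2×10⁻¹⁶ M

La₂(CO₃)₃(s) ⇌ 2 La³⁺(aq) + 3 CO₃²⁻(aq)
CO₃²⁻ is already present at 0.10 mol L⁻¹. If s mol/L of La₂(CO₃)₃ dissolves, [La³⁺] = 2s while [CO₃²⁻] ≈ 0.10 mol L⁻¹.
Ksp = [La³⁺]^2[CO₃²⁻]^3 = (2s)^2(0.10)^3
(2s)^2 = 2.0×10⁻³⁴ / (0.10)^3 = 2.0×10⁻³¹
s = 2.2×10⁻¹⁶ mol L⁻¹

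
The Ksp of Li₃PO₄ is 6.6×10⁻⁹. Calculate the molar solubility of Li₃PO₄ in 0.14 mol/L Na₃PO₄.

Li₃PO₄(s) ⇌ 3 Li⁺(aq) + PO₄³⁻(aq)
With PO₄³⁻ already at 0.14 mol/L and s small, take [PO₄³⁻] ≈ 0.14 mol/L and [Li⁺] = 3s.
Ksp = [Li⁺]^3[PO₄³⁻] = (3s)^3(0.14)
(3s)^3 = 6.6×10⁻⁹ / (0.14) = 4.7×10⁻⁸
s = 1.2×10⁻³ mol/L

1.2×10⁻³ M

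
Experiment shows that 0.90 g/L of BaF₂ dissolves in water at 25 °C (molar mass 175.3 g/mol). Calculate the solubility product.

Molar solubility s = (0.90 g/L) / (175.3 g/mol) = 5.134×10⁻³ mol/L
BaF₂(s) ⇌ Ba²⁺(aq) + 2 F⁻(aq)
If s mol/L of BaF₂ dissolves, [Ba²⁺] = s and [F⁻] = 2s.
Ksp = [Ba²⁺][F⁻]^2 = s · (2s)^2 = 4s^3
Ksp = 4 × (5.134×10⁻³)^3 = 5.4×10⁻⁷

Ksp = 5.4×10⁻⁷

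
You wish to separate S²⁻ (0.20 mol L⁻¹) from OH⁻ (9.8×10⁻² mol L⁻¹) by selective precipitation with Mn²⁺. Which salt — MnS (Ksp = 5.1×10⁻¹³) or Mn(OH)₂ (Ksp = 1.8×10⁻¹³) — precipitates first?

MnS

The threshold for precipitation is Q = Ksp.
For MnS: [Mn²⁺] = (Ksp/[S²⁻]) = 2.6×10⁻¹² mol L⁻¹
For Mn(OH)₂: [Mn²⁺] = (Ksp/[OH⁻]^2) = 1.9×10⁻¹¹ mol L⁻¹
MnS requires the lower [Mn²⁺], so it precipitates first.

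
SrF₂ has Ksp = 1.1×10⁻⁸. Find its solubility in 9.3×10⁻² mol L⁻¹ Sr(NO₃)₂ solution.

SrF₂(s) ⇌ Sr²⁺(aq) + 2 F⁻(aq)
Sr²⁺ is already present at 9.3×10⁻² mol L⁻¹. If s mol/L of SrF₂ dissolves, [F⁻] = 2s while [Sr²⁺] ≈ 9.3×10⁻² mol L⁻¹.
Ksp = [Sr²⁺][F⁻]^2 = (9.3×10⁻²)(2s)^2
(2s)^2 = 1.1×10⁻⁸ / (9.3×10⁻²) = 1.2×10⁻⁷
s = 1.7×10⁻⁴ mol L⁻¹

1.7×10⁻⁴ M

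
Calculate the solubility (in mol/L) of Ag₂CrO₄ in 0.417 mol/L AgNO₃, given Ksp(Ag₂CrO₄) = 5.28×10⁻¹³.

Ag₂CrO₄(s) ⇌ 2 Ag⁺(aq) + CrO₄²⁻(aq)
The solution already contains Ag⁺ at 0.417 mol/L. Let s be the molar solubility of Ag₂CrO₄.
[Ag⁺] ≈ 0.417 mol/L (common ion dominates); [CrO₄²⁻] = s.
Ksp = [Ag⁺]^2[CrO₄²⁻] = (0.417)^2s
s = 5.28×10⁻¹³ / (0.417)^2 = 3.04×10⁻¹²
s = 3.04×10⁻¹² mol/L

3.04×10⁻¹² M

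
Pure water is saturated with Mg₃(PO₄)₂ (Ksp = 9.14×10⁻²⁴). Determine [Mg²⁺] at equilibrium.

Mg₃(PO₄)₂(s) ⇌ 3 Mg²⁺(aq) + 2 PO₄³⁻(aq)
Let s be the molar solubility. Then [Mg²⁺] = 3s and [PO₄³⁻] = 2s.
Ksp = [Mg²⁺]^3[PO₄³⁻]^2 = (3s)^3 · (2s)^2 = 108s^5 = 9.14×10⁻²⁴
s = 9.67×10⁻⁶ mol/L
[Mg²⁺] = 3s = 2.90×10⁻⁵ mol/L

2.90×10⁻⁵ M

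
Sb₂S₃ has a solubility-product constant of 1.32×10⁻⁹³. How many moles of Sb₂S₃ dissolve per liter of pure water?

1.04×10⁻¹⁹ M

Sb₂S₃(s) ⇌ 2 Sb³⁺(aq) + 3 S²⁻(aq)
Let s be the molar solubility. Then [Sb³⁺] = 2s and [S²⁻] = 3s.
Ksp = [Sb³⁺]^2[S²⁻]^3 = (2s)^2 · (3s)^3 = 108s^5
108s^5 = 1.32×10⁻⁹³  ⇒  s^5 = 1.22×10⁻⁹⁵
s = 1.04×10⁻¹⁹ mol L⁻¹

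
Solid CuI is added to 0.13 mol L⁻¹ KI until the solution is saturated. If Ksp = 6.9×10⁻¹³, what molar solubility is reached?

CuI(s) ⇌ Cu⁺(aq) + I⁻(aq)
Let s be the solubility of CuI here. The common ion gives [I⁻] ≈ 0.13 mol L⁻¹, and [Cu⁺] = s.
Ksp = [Cu⁺][I⁻] = s(0.13)
s = 6.9×10⁻¹³ / (0.13) = 5.3×10⁻¹²
s = 5.3×10⁻¹² mol L⁻¹

5.3×10⁻¹² M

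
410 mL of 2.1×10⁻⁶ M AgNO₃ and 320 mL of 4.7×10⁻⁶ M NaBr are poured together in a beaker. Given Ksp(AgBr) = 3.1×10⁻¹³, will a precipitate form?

Yes

Total volume after mixing = 410 + 320 = 730 mL.
[Ag⁺] = (2.1×10⁻⁶)(410)/730 = 1.2×10⁻⁶ M
[Br⁻] = (4.7×10⁻⁶)(320)/730 = 2.1×10⁻⁶ M
Q = [Ag⁺][Br⁻] = 2.4×10⁻¹²
Because Q > Ksp (2.4×10⁻¹² vs 3.1×10⁻¹³), a precipitate of AgBr forms.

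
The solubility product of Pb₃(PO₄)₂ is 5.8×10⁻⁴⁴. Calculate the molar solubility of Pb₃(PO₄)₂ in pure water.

8.8×10⁻¹⁰ M

Pb₃(PO₄)₂(s) ⇌ 3 Pb²⁺(aq) + 2 PO₄³⁻(aq)
Let s be the molar solubility. Then [Pb²⁺] = 3s and [PO₄³⁻] = 2s.
Ksp = [Pb²⁺]^3[PO₄³⁻]^2 = (3s)^3 · (2s)^2 = 108s^5
108s^5 = 5.8×10⁻⁴⁴  ⇒  s^5 = 5.4×10⁻⁴⁶
s = 8.8×10⁻¹⁰ mol L⁻¹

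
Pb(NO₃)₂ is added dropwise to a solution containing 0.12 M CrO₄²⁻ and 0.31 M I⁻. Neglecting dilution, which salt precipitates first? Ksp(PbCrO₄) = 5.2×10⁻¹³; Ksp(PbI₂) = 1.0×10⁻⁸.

A salt starts to precipitate once the ion product Q reaches its Ksp.
For PbCrO₄: [Pb²⁺] = (Ksp/[CrO₄²⁻]) = 4.3×10⁻¹² M
For PbI₂: [Pb²⁺] = (Ksp/[I⁻]^2) = 1.0×10⁻⁷ M
Since PbCrO₄ needs less Pb²⁺ to reach saturation, it precipitates first.

PbCrO₄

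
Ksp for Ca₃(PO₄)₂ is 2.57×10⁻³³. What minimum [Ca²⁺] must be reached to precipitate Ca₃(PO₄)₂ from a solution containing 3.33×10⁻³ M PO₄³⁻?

Precipitation begins when Q = Ksp.
Ca₃(PO₄)₂(s) ⇌ 3 Ca²⁺(aq) + 2 PO₄³⁻(aq)
Ksp = [Ca²⁺]^3[PO₄³⁻]^2 = [Ca²⁺]^3(3.33×10⁻³)^2
[Ca²⁺]^3 = 2.57×10⁻³³ / (3.33×10⁻³)^2 = 2.32×10⁻²⁸
[Ca²⁺] = 6.14×10⁻¹⁰ M

6.14×10⁻¹⁰ M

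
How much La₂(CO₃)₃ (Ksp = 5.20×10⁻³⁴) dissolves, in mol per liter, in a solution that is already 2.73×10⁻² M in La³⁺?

La₂(CO₃)₃(s) ⇌ 2 La³⁺(aq) + 3 CO₃²⁻(aq)
Let s be the solubility of La₂(CO₃)₃ here. The common ion gives [La³⁺] ≈ 2.73×10⁻² M, and [CO₃²⁻] = 3s.
Ksp = [La³⁺]^2[CO₃²⁻]^3 = (2.73×10⁻²)^2(3s)^3
(3s)^3 = 5.20×10⁻³⁴ / (2.73×10⁻²)^2 = 6.98×10⁻³¹
s = 2.96×10⁻¹¹ M

2.96×10⁻¹¹ M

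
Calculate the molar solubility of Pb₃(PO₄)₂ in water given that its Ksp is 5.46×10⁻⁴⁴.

Pb₃(PO₄)₂(s) ⇌ 3 Pb²⁺(aq) + 2 PO₄³⁻(aq)
For each mole of Pb₃(PO₄)₂ that dissolves per liter, [Pb²⁺] = 3s and [PO₄³⁻] = 2s; let s denote this solubility.
Ksp = [Pb²⁺]^3[PO₄³⁻]^2 = (3s)^3 · (2s)^2 = 108s^5
108s^5 = 5.46×10⁻⁴⁴  ⇒  s^5 = 5.06×10⁻⁴⁶
s = 8.72×10⁻¹⁰ M

8.72×10⁻¹⁰ M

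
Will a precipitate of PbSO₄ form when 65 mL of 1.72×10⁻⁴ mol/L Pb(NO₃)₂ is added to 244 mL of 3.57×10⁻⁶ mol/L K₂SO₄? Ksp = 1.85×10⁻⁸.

No

Total volume after mixing = 65 + 244 = 309 mL.
[Pb²⁺] = (1.72×10⁻⁴)(65)/309 = 3.62×10⁻⁵ mol/L
[SO₄²⁻] = (3.57×10⁻⁶)(244)/309 = 2.82×10⁻⁶ mol/L
Q = [Pb²⁺][SO₄²⁻] = 1.02×10⁻¹⁰
Q < Ksp (1.02×10⁻¹⁰ vs 1.85×10⁻⁸); the solution remains unsaturated and no precipitate forms.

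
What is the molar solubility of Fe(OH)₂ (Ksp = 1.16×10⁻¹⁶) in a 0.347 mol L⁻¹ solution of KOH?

Fe(OH)₂(s) ⇌ Fe²⁺(aq) + 2 OH⁻(aq)
OH⁻ is already present at 0.347 mol L⁻¹. If s mol/L of Fe(OH)₂ dissolves, [Fe²⁺] = s while [OH⁻] ≈ 0.347 mol L⁻¹.
Ksp = [Fe²⁺][OH⁻]^2 = s(0.347)^2
s = 1.16×10⁻¹⁶ / (0.347)^2 = 9.63×10⁻¹⁶
s = 9.63×10⁻¹⁶ mol L⁻¹

9.63×10⁻¹⁶ M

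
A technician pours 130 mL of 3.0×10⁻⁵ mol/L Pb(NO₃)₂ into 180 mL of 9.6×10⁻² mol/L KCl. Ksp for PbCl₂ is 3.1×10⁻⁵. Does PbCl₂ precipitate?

Total volume after mixing = 130 + 180 = 310 mL.
[Pb²⁺] = (3.0×10⁻⁵)(130)/310 = 1.3×10⁻⁵ mol/L
[Cl⁻] = (9.6×10⁻²)(180)/310 = 5.6×10⁻² mol/L
Q = [Pb²⁺][Cl⁻]^2 = 3.9×10⁻⁸
Q < Ksp (3.9×10⁻⁸ vs 3.1×10⁻⁵); the solution remains unsaturated and no precipitate forms.

No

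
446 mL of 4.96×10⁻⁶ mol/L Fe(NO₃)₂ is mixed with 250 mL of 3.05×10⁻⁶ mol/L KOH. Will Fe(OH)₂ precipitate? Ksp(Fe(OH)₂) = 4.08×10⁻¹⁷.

Total volume after mixing = 446 + 250 = 696 mL.
[Fe²⁺] = (4.96×10⁻⁶)(446)/696 = 3.18×10⁻⁶ mol/L
[OH⁻] = (3.05×10⁻⁶)(250)/696 = 1.10×10⁻⁶ mol/L
Q = [Fe²⁺][OH⁻]^2 = 3.81×10⁻¹⁸
Q = 3.81×10⁻¹⁸ < Ksp = 4.08×10⁻¹⁷, so the solution is unsaturated and no precipitate forms.

No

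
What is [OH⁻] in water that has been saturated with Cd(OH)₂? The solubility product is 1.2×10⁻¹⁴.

Cd(OH)₂(s) ⇌ Cd²⁺(aq) + 2 OH⁻(aq)
Let s be the molar solubility. Then [Cd²⁺] = s and [OH⁻] = 2s.
Ksp = [Cd²⁺][OH⁻]^2 = s · (2s)^2 = 4s^3 = 1.2×10⁻¹⁴
s = 1.4×10⁻⁵ mol/L
[OH⁻] = 2s = 2.9×10⁻⁵ mol/L

2.9×10⁻⁵ M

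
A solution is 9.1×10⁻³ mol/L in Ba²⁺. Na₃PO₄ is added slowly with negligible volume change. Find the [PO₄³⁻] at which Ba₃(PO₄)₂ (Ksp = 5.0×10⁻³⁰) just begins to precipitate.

A salt starts to precipitate once the ion product Q reaches its Ksp.
Ba₃(PO₄)₂(s) ⇌ 3 Ba²⁺(aq) + 2 PO₄³⁻(aq)
Ksp = [Ba²⁺]^3[PO₄³⁻]^2 = [PO₄³⁻]^2(9.1×10⁻³)^3
[PO₄³⁻]^2 = 5.0×10⁻³⁰ / (9.1×10⁻³)^3 = 6.6×10⁻²⁴
[PO₄³⁻] = 2.6×10⁻¹² mol/L

2.6×10⁻¹² M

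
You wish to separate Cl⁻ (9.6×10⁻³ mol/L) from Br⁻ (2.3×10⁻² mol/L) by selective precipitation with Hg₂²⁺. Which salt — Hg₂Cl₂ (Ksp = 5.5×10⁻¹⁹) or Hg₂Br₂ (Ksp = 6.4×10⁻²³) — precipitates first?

Each salt precipitates once Q = Ksp for that salt.
For Hg₂Cl₂: [Hg₂²⁺] = (Ksp/[Cl⁻]^2) = 6.0×10⁻¹⁵ mol/L
For Hg₂Br₂: [Hg₂²⁺] = (Ksp/[Br⁻]^2) = 1.2×10⁻¹⁹ mol/L
The smaller threshold [Hg₂²⁺] is reached first, so Hg₂Br₂ precipitates first.

Hg₂Br₂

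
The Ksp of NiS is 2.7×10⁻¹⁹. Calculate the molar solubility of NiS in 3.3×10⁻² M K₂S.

NiS(s) ⇌ Ni²⁺(aq) + S²⁻(aq)
The solution already contains S²⁻ at 3.3×10⁻² M. Let s be the molar solubility of NiS.
[S²⁻] ≈ 3.3×10⁻² M (common ion dominates); [Ni²⁺] = s.
Ksp = [Ni²⁺][S²⁻] = s(3.3×10⁻²)
s = 2.7×10⁻¹⁹ / (3.3×10⁻²) = 8.2×10⁻¹⁸
s = 8.2×10⁻¹⁸ M

8.2×10⁻¹⁸ M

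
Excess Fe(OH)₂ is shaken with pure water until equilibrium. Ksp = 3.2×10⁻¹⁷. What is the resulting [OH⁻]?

4.0×10⁻⁶ M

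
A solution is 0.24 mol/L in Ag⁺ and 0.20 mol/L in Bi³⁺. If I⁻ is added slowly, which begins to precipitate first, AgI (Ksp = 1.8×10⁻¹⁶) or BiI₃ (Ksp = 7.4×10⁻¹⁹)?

Precipitation begins when Q = Ksp.
For AgI: [I⁻] = (Ksp/[Ag⁺]) = 7.5×10⁻¹⁶ mol/L
For BiI₃: [I⁻] = (Ksp/[Bi³⁺])^(1/3) = 1.5×10⁻⁶ mol/L
The smaller threshold [I⁻] is reached first, so AgI precipitates first.

AgI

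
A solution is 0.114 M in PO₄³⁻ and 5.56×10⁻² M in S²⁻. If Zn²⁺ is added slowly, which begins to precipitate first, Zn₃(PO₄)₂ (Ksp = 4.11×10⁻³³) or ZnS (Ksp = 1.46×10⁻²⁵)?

A salt starts to precipitate once the ion product Q reaches its Ksp.
For Zn₃(PO₄)₂: [Zn²⁺] = (Ksp/[PO₄³⁻]^2)^(1/3) = 6.81×10⁻¹¹ M
For ZnS: [Zn²⁺] = (Ksp/[S²⁻]) = 2.63×10⁻²⁴ M
Since ZnS needs less Zn²⁺ to reach saturation, it precipitates first.

ZnS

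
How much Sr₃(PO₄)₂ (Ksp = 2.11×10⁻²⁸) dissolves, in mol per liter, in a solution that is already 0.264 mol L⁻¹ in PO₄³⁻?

Sr₃(PO₄)₂(s) ⇌ 3 Sr²⁺(aq) + 2 PO₄³⁻(aq)
With PO₄³⁻ already at 0.264 mol L⁻¹ and s small, take [PO₄³⁻] ≈ 0.264 mol L⁻¹ and [Sr²⁺] = 3s.
Ksp = [Sr²⁺]^3[PO₄³⁻]^2 = (3s)^3(0.264)^2
(3s)^3 = 2.11×10⁻²⁸ / (0.264)^2 = 3.03×10⁻²⁷
s = 4.82×10⁻¹⁰ mol L⁻¹

4.82×10⁻¹⁰ M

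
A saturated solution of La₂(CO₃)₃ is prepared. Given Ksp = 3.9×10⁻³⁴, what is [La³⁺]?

La₂(CO₃)₃(s) ⇌ 2 La³⁺(aq) + 3 CO₃²⁻(aq)
For each mole of La₂(CO₃)₃ that dissolves per liter, [La³⁺] = 2s and [CO₃²⁻] = 3s; let s denote this solubility.
Ksp = [La³⁺]^2[CO₃²⁻]^3 = (2s)^2 · (3s)^3 = 108s^5 = 3.9×10⁻³⁴
s = 8.2×10⁻⁸ mol L⁻¹
[La³⁺] = 2s = 1.6×10⁻⁷ mol L⁻¹

1.6×10⁻⁷ M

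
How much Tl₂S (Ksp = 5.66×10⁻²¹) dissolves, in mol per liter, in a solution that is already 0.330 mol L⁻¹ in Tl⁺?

Tl₂S(s) ⇌ 2 Tl⁺(aq) + S²⁻(aq)
The solution already contains Tl⁺ at 0.330 mol L⁻¹. Let s be the molar solubility of Tl₂S.
[Tl⁺] ≈ 0.330 mol L⁻¹ (common ion dominates); [S²⁻] = s.
Ksp = [Tl⁺]^2[S²⁻] = (0.330)^2s
s = 5.66×10⁻²¹ / (0.330)^2 = 5.20×10⁻²⁰
s = 5.20×10⁻²⁰ mol L⁻¹

5.20×10⁻²⁰ M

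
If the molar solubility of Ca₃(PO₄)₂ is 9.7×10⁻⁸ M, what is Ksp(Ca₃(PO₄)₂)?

Ksp = 9.3×10⁻³⁴

Ca₃(PO₄)₂(s) ⇌ 3 Ca²⁺(aq) + 2 PO₄³⁻(aq)
Call the molar solubility s, so that [Ca²⁺] = 3s and [PO₄³⁻] = 2s.
Ksp = [Ca²⁺]^3[PO₄³⁻]^2 = (3s)^3 · (2s)^2 = 108s^5
Ksp = 108 × (9.7×10⁻⁸)^5 = 9.3×10⁻³⁴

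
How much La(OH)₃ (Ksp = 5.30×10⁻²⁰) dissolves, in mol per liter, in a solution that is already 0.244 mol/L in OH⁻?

3.65×10⁻¹⁸ M

La(OH)₃(s) ⇌ La³⁺(aq) + 3 OH⁻(aq)
OH⁻ is already present at 0.244 mol/L. If s mol/L of La(OH)₃ dissolves, [La³⁺] = s while [OH⁻] ≈ 0.244 mol/L.
Ksp = [La³⁺][OH⁻]^3 = s(0.244)^3
s = 5.30×10⁻²⁰ / (0.244)^3 = 3.65×10⁻¹⁸
s = 3.65×10⁻¹⁸ mol/L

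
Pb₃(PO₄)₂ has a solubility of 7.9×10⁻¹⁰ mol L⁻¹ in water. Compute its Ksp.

Pb₃(PO₄)₂(s) ⇌ 3 Pb²⁺(aq) + 2 PO₄³⁻(aq)
For each mole of Pb₃(PO₄)₂ that dissolves per liter, [Pb²⁺] = 3s and [PO₄³⁻] = 2s; let s denote this solubility.
Ksp = [Pb²⁺]^3[PO₄³⁻]^2 = (3s)^3 · (2s)^2 = 108s^5
Ksp = 108 × (7.9×10⁻¹⁰)^5 = 3.3×10⁻⁴⁴

Ksp = 3.3×10⁻⁴⁴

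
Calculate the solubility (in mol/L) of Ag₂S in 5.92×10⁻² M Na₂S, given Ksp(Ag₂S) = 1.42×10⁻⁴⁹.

Ag₂S(s) ⇌ 2 Ag⁺(aq) + S²⁻(aq)
S²⁻ is already present at 5.92×10⁻² M. If s mol/L of Ag₂S dissolves, [Ag⁺] = 2s while [S²⁻] ≈ 5.92×10⁻² M.
Ksp = [Ag⁺]^2[S²⁻] = (2s)^2(5.92×10⁻²)
(2s)^2 = 1.42×10⁻⁴⁹ / (5.92×10⁻²) = 2.40×10⁻⁴⁸
s = 7.74×10⁻²⁵ M

7.74×10⁻²⁵ M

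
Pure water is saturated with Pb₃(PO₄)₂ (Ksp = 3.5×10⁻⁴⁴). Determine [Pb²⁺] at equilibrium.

2.4×10⁻⁹ M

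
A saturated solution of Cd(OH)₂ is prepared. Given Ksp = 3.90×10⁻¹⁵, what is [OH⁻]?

1.98×10⁻⁵ M

Cd(OH)₂(s) ⇌ Cd²⁺(aq) + 2 OH⁻(aq)
Call the molar solubility s, so that [Cd²⁺] = s and [OH⁻] = 2s.
Ksp = [Cd²⁺][OH⁻]^2 = s · (2s)^2 = 4s^3 = 3.90×10⁻¹⁵
s = 9.92×10⁻⁶ mol L⁻¹
[OH⁻] = 2s = 1.98×10⁻⁵ mol L⁻¹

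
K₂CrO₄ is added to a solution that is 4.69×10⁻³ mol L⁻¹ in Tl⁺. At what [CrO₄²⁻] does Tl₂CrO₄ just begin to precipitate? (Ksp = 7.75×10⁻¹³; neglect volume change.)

The threshold for precipitation is Q = Ksp.
Tl₂CrO₄(s) ⇌ 2 Tl⁺(aq) + CrO₄²⁻(aq)
Ksp = [Tl⁺]^2[CrO₄²⁻] = [CrO₄²⁻](4.69×10⁻³)^2
[CrO₄²⁻] = 7.75×10⁻¹³ / (4.69×10⁻³)^2 = 3.52×10⁻⁸
[CrO₄²⁻] = 3.52×10⁻⁸ mol L⁻¹

3.52×10⁻⁸ M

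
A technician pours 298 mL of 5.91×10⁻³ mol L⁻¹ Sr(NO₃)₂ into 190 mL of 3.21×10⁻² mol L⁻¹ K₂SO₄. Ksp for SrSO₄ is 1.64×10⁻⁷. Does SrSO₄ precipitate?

Yes

After mixing, V = 298 mL + 190 mL = 488 mL.
[Sr²⁺] = (5.91×10⁻³)(298)/488 = 3.61×10⁻³ mol L⁻¹
[SO₄²⁻] = (3.21×10⁻²)(190)/488 = 1.25×10⁻² mol L⁻¹
Q = [Sr²⁺][SO₄²⁻] = 4.51×10⁻⁵
Q = 4.51×10⁻⁵ > Ksp = 1.64×10⁻⁷, so the solution is supersaturated and SrSO₄ precipitates.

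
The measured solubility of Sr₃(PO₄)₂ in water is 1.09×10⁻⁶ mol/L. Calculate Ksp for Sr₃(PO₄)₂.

Sr₃(PO₄)₂(s) ⇌ 3 Sr²⁺(aq) + 2 PO₄³⁻(aq)
If s mol/L of Sr₃(PO₄)₂ dissolves, [Sr²⁺] = 3s and [PO₄³⁻] = 2s.
Ksp = [Sr²⁺]^3[PO₄³⁻]^2 = (3s)^3 · (2s)^2 = 108s^5
Ksp = 108 × (1.09×10⁻⁶)^5 = 1.66×10⁻²⁸

Ksp = 1.66×10⁻²⁸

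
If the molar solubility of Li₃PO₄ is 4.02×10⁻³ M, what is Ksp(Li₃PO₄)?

Li₃PO₄(s) ⇌ 3 Li⁺(aq) + PO₄³⁻(aq)
If s mol/L of Li₃PO₄ dissolves, [Li⁺] = 3s and [PO₄³⁻] = s.
Ksp = [Li⁺]^3[PO₄³⁻] = (3s)^3 · s = 27s^4
Ksp = 27 × (4.02×10⁻³)^4 = 7.05×10⁻⁹

Ksp = 7.05×10⁻⁹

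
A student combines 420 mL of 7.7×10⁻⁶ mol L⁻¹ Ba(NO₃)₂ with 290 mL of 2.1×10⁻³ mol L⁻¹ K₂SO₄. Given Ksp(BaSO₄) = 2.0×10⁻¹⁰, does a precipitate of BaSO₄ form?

Yes

Total volume after mixing = 420 + 290 = 710 mL.
[Ba²⁺] = (7.7×10⁻⁶)(420)/710 = 4.6×10⁻⁶ mol L⁻¹
[SO₄²⁻] = (2.1×10⁻³)(290)/710 = 8.6×10⁻⁴ mol L⁻¹
Q = [Ba²⁺][SO₄²⁻] = 3.9×10⁻⁹
Q = 3.9×10⁻⁹ > Ksp = 2.0×10⁻¹⁰, so the solution is supersaturated and BaSO₄ precipitates.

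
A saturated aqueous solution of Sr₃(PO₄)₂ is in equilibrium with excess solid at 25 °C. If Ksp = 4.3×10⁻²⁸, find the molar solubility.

1.3×10⁻⁶ M

Sr₃(PO₄)₂(s) ⇌ 3 Sr²⁺(aq) + 2 PO₄³⁻(aq)
For each mole of Sr₃(PO₄)₂ that dissolves per liter, [Sr²⁺] = 3s and [PO₄³⁻] = 2s; let s denote this solubility.
Ksp = [Sr²⁺]^3[PO₄³⁻]^2 = (3s)^3 · (2s)^2 = 108s^5
108s^5 = 4.3×10⁻²⁸  ⇒  s^5 = 4.0×10⁻³⁰
Taking the 5th root, s = 1.3×10⁻⁶ mol L⁻¹.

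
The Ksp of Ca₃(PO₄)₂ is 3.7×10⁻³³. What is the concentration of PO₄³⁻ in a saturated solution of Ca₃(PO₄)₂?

Ca₃(PO₄)₂(s) ⇌ 3 Ca²⁺(aq) + 2 PO₄³⁻(aq)
If s mol/L of Ca₃(PO₄)₂ dissolves, [Ca²⁺] = 3s and [PO₄³⁻] = 2s.
Ksp = [Ca²⁺]^3[PO₄³⁻]^2 = (3s)^3 · (2s)^2 = 108s^5 = 3.7×10⁻³³
s = 1.3×10⁻⁷ mol/L
[PO₄³⁻] = 2s = 2.6×10⁻⁷ mol/L

2.6×10⁻⁷ M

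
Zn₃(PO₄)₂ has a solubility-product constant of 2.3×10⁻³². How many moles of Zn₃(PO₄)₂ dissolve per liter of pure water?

1.8×10⁻⁷ M

Zn₃(PO₄)₂(s) ⇌ 3 Zn²⁺(aq) + 2 PO₄³⁻(aq)
Call the molar solubility s, so that [Zn²⁺] = 3s and [PO₄³⁻] = 2s.
Ksp = [Zn²⁺]^3[PO₄³⁻]^2 = (3s)^3 · (2s)^2 = 108s^5
108s^5 = 2.3×10⁻³²  ⇒  s^5 = 2.1×10⁻³⁴
s = (2.1×10⁻³⁴)^(1/5) = 1.8×10⁻⁷ mol/L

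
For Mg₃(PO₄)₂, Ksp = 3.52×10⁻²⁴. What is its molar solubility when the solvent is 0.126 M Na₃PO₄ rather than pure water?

2.02×10⁻⁸ M

Mg₃(PO₄)₂(s) ⇌ 3 Mg²⁺(aq) + 2 PO₄³⁻(aq)
The solution already contains PO₄³⁻ at 0.126 M. Let s be the molar solubility of Mg₃(PO₄)₂.
[PO₄³⁻] ≈ 0.126 M (common ion dominates); [Mg²⁺] = 3s.
Ksp = [Mg²⁺]^3[PO₄³⁻]^2 = (3s)^3(0.126)^2
(3s)^3 = 3.52×10⁻²⁴ / (0.126)^2 = 2.22×10⁻²²
s = 2.02×10⁻⁸ M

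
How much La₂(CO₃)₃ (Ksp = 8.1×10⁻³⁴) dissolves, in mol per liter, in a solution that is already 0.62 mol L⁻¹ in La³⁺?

La₂(CO₃)₃(s) ⇌ 2 La³⁺(aq) + 3 CO₃²⁻(aq)
Let s be the solubility of La₂(CO₃)₃ here. The common ion gives [La³⁺] ≈ 0.62 mol L⁻¹, and [CO₃²⁻] = 3s.
Ksp = [La³⁺]^2[CO₃²⁻]^3 = (0.62)^2(3s)^3
(3s)^3 = 8.1×10⁻³⁴ / (0.62)^2 = 2.1×10⁻³³
s = 4.3×10⁻¹² mol L⁻¹

4.3×10⁻¹² M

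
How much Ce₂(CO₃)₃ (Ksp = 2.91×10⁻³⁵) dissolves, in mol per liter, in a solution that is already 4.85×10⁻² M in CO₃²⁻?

2.53×10⁻¹⁶ M

Ce₂(CO₃)₃(s) ⇌ 2 Ce³⁺(aq) + 3 CO₃²⁻(aq)
Let s be the solubility of Ce₂(CO₃)₃ here. The common ion gives [CO₃²⁻] ≈ 4.85×10⁻² M, and [Ce³⁺] = 2s.
Ksp = [Ce³⁺]^2[CO₃²⁻]^3 = (2s)^2(4.85×10⁻²)^3
(2s)^2 = 2.91×10⁻³⁵ / (4.85×10⁻²)^3 = 2.55×10⁻³¹
s = 2.53×10⁻¹⁶ M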